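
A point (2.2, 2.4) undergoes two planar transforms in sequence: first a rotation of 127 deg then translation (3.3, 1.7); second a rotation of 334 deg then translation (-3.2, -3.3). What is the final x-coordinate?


After transform 1:
x1 = cos(127)*2.2 - sin(127)*2.4 + 3.3 = 0.0593
y1 = sin(127)*2.2 + cos(127)*2.4 + 1.7 = 2.0126
After transform 2:
x2 = cos(334)*0.0593 - sin(334)*2.0126 + -3.2
= -2.2644


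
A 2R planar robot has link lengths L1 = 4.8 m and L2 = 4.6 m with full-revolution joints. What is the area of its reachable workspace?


r_max = L1 + L2 = 9.4 m
r_min = |L1 - L2| = 0.2 m
Area = pi*(r_max^2 - r_min^2)
= pi*(88.36 - 0.04)
= pi * 88.32
= 277.4655 m^2


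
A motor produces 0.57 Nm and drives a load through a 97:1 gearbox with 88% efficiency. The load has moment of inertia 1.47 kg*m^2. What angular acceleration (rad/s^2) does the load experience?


tau_out = tau_motor * N * eta
= 0.57 * 97 * 0.88 = 48.6552 Nm
alpha = tau_out / I = 48.6552 / 1.47
= 33.0988 rad/s^2


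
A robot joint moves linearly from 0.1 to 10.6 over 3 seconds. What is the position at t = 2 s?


s = t/T = 2/3 = 0.6667
p(t) = p0 + (pf-p0)*s
= 0.1 + (10.6 - 0.1) * 0.6667
= 7.1


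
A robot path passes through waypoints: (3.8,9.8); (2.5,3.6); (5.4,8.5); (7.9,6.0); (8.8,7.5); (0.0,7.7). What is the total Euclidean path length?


Segment lengths:
  seg1 = sqrt((-1.3)^2 + (-6.2)^2) = 6.3348
  seg2 = sqrt((2.9)^2 + (4.9)^2) = 5.6939
  seg3 = sqrt((2.5)^2 + (-2.5)^2) = 3.5355
  seg4 = sqrt((0.9)^2 + (1.5)^2) = 1.7493
  seg5 = sqrt((-8.8)^2 + (0.2)^2) = 8.8023
Total = 26.1158


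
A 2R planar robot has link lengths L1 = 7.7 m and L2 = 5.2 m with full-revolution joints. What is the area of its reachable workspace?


r_max = L1 + L2 = 12.9 m
r_min = |L1 - L2| = 2.5 m
Area = pi*(r_max^2 - r_min^2)
= pi*(166.41 - 6.25)
= pi * 160.16
= 503.1575 m^2


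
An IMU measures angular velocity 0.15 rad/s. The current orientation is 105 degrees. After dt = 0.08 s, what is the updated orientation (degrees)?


delta_theta = w * dt = 0.15 * 0.08 = 0.012 rad
= 0.6875 deg
theta_new = 105 + 0.6875 = 105.6875 deg


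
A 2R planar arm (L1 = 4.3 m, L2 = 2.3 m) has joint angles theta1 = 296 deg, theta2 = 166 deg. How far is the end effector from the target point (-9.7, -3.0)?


End effector via forward kinematics:
x = L1*cos(t1) + L2*cos(t1+t2) = 1.4068
y = L1*sin(t1) + L2*sin(t1+t2) = -1.6151
Distance to target:
d = sqrt((-9.7 - 1.4068)^2 + (-3.0 - -1.6151)^2)
= sqrt(123.361 + 1.918)
= 11.1928 m


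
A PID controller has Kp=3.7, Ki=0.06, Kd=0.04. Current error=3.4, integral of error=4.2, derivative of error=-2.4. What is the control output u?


u = Kp*e + Ki*int(e) + Kd*de/dt
= 3.7*3.4 + 0.06*4.2 + 0.04*(-2.4)
= 12.58 + 0.252 + -0.096
= 12.736


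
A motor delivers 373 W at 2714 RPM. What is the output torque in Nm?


omega = 2714 * 2*pi/60 = 284.2094 rad/s
tau = P / omega = 373 / 284.2094
= 1.3124 Nm


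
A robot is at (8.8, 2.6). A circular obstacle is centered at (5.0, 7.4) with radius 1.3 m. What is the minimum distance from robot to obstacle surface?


center_dist = sqrt((8.8-5.0)^2 + (2.6-7.4)^2)
= sqrt(14.44 + 23.04)
= 6.1221
min_dist = center_dist - radius = 6.1221 - 1.3 = 4.8221 m


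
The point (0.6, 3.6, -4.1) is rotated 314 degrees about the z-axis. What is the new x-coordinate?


Rotation about z-axis: x' = x*cos(theta) - y*sin(theta)
= 0.6 * 0.6947 - 3.6 * -0.7193
= 3.0064


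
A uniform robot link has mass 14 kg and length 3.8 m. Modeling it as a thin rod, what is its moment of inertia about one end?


I = (1/3) * m * L^2
= (1/3) * 14 * 3.8^2
= 0.333333 * 14 * 14.44
= 67.3867 kg*m^2


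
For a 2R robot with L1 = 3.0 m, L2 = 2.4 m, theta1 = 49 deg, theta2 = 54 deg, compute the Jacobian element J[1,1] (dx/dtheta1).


J[1,1] = -L1*sin(t1) - L2*sin(t1+t2)
= -3.0*sin(49) - 2.4*sin(103)
= -4.6026


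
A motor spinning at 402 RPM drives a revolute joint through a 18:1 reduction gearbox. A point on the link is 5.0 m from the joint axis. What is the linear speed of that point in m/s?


omega_motor = 402 * 2*pi/60 = 42.0973 rad/s
omega_joint = omega_motor / 18 = 2.3387 rad/s
v = omega_joint * r = 2.3387 * 5.0
= 11.6937 m/s


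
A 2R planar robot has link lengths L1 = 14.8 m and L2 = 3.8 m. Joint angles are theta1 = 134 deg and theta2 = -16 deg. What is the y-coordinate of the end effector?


Convert angles to radians: theta1 = 2.3387, theta2 = -0.2793
y = L1*sin(theta1) + L2*sin(theta1+theta2)
y = 10.6462 + 3.3552
y = 14.0014


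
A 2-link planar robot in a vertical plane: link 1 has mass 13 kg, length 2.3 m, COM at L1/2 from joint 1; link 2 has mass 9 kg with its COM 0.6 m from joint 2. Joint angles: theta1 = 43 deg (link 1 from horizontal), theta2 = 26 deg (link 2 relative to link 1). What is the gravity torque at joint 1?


Horizontal distance from joint 1 to link-1 COM:
  x_c1 = (L1/2)*cos(t1) = 1.15 * 0.7314 = 0.8411 m
Horizontal distance from joint 1 to link-2 COM:
  x_c2 = L1*cos(t1) + Lc2*cos(t1+t2)
       = 2.3*0.7314 + 0.6*0.3584 = 1.8971 m
tau1 = m1*g*x_c1 + m2*g*x_c2
     = 13*9.81*0.8411 + 9*9.81*1.8971
     = 107.26 + 167.498
     = 274.758 Nm


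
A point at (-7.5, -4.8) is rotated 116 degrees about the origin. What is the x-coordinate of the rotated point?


x' = x*cos(theta) - y*sin(theta)
cos(116 deg) = -0.4384, sin(116 deg) = 0.8988
x' = -7.5 * -0.4384 - -4.8 * 0.8988
= 3.2878 - -4.3142
= 7.602


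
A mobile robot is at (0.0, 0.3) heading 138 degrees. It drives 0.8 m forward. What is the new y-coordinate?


y_new = y0 + d*sin(theta)
= 0.3 + 0.8*sin(138)
= 0.3 + 0.5353
= 0.8353


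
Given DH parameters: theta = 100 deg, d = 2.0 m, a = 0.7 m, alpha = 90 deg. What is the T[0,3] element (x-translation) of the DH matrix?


T[0,3] = a * cos(theta)
= 0.7 * cos(100 deg)
= 0.7 * -0.1736
= -0.1216


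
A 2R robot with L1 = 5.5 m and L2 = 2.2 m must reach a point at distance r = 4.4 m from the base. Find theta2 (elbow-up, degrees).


cos(theta2) = (r^2 - L1^2 - L2^2) / (2*L1*L2)
cos(theta2) = (19.36 - 30.25 - 4.84) / 24.2
cos(theta2) = -0.65
theta2 = 130.5416 degrees


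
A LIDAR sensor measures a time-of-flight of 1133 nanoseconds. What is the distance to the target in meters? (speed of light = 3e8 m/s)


tof = 1133 ns = 1.133e-06 s
dist = c * tof / 2
= 3e8 * 1.133e-06 / 2
= 169.95 m


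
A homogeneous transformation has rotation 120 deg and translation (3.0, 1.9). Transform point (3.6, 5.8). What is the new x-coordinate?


x' = cos(theta)*px - sin(theta)*py + tx
= -0.5*3.6 - 0.866*5.8 + 3.0
= -3.8229


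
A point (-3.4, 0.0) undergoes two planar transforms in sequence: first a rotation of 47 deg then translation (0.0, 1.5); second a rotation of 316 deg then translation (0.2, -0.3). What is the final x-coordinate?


After transform 1:
x1 = cos(47)*-3.4 - sin(47)*0.0 + 0.0 = -2.3188
y1 = sin(47)*-3.4 + cos(47)*0.0 + 1.5 = -0.9866
After transform 2:
x2 = cos(316)*-2.3188 - sin(316)*-0.9866 + 0.2
= -2.1534


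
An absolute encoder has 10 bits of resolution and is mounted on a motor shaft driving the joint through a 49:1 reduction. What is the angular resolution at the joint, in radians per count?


counts = 2^10 = 1024
effective counts at joint = 1024 * 49 = 50176
resolution = 2*pi / 50176
= 1.2522e-04 rad/count


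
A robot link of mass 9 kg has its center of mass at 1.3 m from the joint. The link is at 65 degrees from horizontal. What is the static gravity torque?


tau = m*g*L*cos(angle)
= 9 * 9.81 * 1.3 * cos(65 deg)
= 9 * 9.81 * 1.3 * 0.4226
= 48.5069 Nm


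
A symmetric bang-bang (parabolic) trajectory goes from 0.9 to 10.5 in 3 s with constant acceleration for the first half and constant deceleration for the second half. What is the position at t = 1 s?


Symmetric rest-to-rest: each phase covers (pf-p0)/2 in time T/2. 0.5*a*(T/2)^2 = (pf-p0)/2 => a = 4*(pf-p0)/T^2
a = 4*(10.5-0.9)/3^2 = 4.2667
t = 1 is in the acceleration phase (t <= T/2).
p = p0 + 0.5*a*t^2 = 0.9 + 0.5*4.2667*1^2
= 3.0333


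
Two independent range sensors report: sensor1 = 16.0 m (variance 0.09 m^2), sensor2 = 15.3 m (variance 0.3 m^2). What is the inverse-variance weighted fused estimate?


w1 = (1/var1) / (1/var1 + 1/var2)
   = 11.1111 / (11.1111 + 3.3333) = 0.7692
w2 = 1 - w1 = 0.2308
fused = w1*s1 + w2*s2 = 12.3077 + 3.5308
= 15.8385 m


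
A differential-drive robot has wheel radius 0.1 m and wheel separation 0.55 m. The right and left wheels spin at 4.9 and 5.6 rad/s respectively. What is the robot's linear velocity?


vR = r*wR = 0.1*4.9 = 0.49 m/s
vL = r*wL = 0.1*5.6 = 0.56 m/s
v = (vR+vL)/2 = 0.525 m/s
omega = (vR-vL)/L = -0.1273 rad/s
linear velocity = 0.525 m/s


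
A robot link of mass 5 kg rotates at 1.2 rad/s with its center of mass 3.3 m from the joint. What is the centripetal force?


F = m * omega^2 * r
= 5 * 1.2^2 * 3.3
= 5 * 1.44 * 3.3
= 23.76 N


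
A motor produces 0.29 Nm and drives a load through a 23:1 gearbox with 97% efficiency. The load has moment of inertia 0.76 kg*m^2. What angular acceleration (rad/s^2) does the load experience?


tau_out = tau_motor * N * eta
= 0.29 * 23 * 0.97 = 6.4699 Nm
alpha = tau_out / I = 6.4699 / 0.76
= 8.513 rad/s^2


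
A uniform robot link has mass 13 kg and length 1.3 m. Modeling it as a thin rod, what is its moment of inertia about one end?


I = (1/3) * m * L^2
= (1/3) * 13 * 1.3^2
= 0.333333 * 13 * 1.69
= 7.3233 kg*m^2


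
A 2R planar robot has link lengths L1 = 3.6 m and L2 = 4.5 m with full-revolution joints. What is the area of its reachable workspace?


r_max = L1 + L2 = 8.1 m
r_min = |L1 - L2| = 0.9 m
Area = pi*(r_max^2 - r_min^2)
= pi*(65.61 - 0.81)
= pi * 64.8
= 203.5752 m^2


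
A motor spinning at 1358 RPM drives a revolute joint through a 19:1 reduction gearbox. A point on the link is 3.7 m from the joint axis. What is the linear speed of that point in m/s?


omega_motor = 1358 * 2*pi/60 = 142.2094 rad/s
omega_joint = omega_motor / 19 = 7.4847 rad/s
v = omega_joint * r = 7.4847 * 3.7
= 27.6934 m/s


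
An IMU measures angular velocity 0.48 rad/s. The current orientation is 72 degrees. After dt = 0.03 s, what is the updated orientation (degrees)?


delta_theta = w * dt = 0.48 * 0.03 = 0.0144 rad
= 0.8251 deg
theta_new = 72 + 0.8251 = 72.8251 deg


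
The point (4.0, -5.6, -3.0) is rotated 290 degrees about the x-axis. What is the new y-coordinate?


Rotation about x-axis: y' = y*cos(theta) - z*sin(theta)
= -5.6 * 0.342 - -3.0 * -0.9397
= -4.7344


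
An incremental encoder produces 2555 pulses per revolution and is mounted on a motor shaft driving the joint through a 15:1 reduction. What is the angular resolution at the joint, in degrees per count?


counts per rev = 2555
effective counts at joint = 2555 * 15 = 38325
resolution = 360 / 38325
= 0.0094 deg/count


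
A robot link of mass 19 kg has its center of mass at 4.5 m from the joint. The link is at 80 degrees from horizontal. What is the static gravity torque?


tau = m*g*L*cos(angle)
= 19 * 9.81 * 4.5 * cos(80 deg)
= 19 * 9.81 * 4.5 * 0.1736
= 145.6483 Nm


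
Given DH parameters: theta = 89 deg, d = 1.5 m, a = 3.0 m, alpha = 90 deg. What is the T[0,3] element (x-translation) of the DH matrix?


T[0,3] = a * cos(theta)
= 3.0 * cos(89 deg)
= 3.0 * 0.0175
= 0.0524


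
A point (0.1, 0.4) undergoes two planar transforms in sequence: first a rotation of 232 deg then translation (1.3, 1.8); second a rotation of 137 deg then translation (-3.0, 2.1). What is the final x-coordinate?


After transform 1:
x1 = cos(232)*0.1 - sin(232)*0.4 + 1.3 = 1.5536
y1 = sin(232)*0.1 + cos(232)*0.4 + 1.8 = 1.4749
After transform 2:
x2 = cos(137)*1.5536 - sin(137)*1.4749 + -3.0
= -5.1422


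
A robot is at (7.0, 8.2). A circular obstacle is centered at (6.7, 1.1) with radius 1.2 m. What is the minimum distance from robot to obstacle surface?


center_dist = sqrt((7.0-6.7)^2 + (8.2-1.1)^2)
= sqrt(0.09 + 50.41)
= 7.1063
min_dist = center_dist - radius = 7.1063 - 1.2 = 5.9063 m


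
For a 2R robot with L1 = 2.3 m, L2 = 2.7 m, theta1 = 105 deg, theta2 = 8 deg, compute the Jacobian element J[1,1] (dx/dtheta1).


J[1,1] = -L1*sin(t1) - L2*sin(t1+t2)
= -2.3*sin(105) - 2.7*sin(113)
= -4.707


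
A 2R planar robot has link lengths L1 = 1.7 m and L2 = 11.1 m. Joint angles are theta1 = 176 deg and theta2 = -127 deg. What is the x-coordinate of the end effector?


Convert angles to radians: theta1 = 3.0718, theta2 = -2.2166
x = L1*cos(theta1) + L2*cos(theta1+theta2)
x = -1.6959 + 7.2823
x = 5.5864


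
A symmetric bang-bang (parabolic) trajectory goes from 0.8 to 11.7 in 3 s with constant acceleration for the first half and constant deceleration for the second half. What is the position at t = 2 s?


Symmetric rest-to-rest: each phase covers (pf-p0)/2 in time T/2. 0.5*a*(T/2)^2 = (pf-p0)/2 => a = 4*(pf-p0)/T^2
a = 4*(11.7-0.8)/3^2 = 4.8444
t = 2 is in the deceleration phase (t > T/2).
p = pf - 0.5*a*(T-t)^2 = 11.7 - 0.5*4.8444*1^2
= 9.2778


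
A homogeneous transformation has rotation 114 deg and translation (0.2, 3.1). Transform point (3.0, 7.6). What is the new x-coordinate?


x' = cos(theta)*px - sin(theta)*py + tx
= -0.4067*3.0 - 0.9135*7.6 + 0.2
= -7.9632


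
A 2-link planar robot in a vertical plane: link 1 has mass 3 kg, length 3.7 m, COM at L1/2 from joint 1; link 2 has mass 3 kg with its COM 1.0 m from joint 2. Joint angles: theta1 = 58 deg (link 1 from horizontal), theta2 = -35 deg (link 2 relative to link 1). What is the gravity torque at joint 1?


Horizontal distance from joint 1 to link-1 COM:
  x_c1 = (L1/2)*cos(t1) = 1.85 * 0.5299 = 0.9804 m
Horizontal distance from joint 1 to link-2 COM:
  x_c2 = L1*cos(t1) + Lc2*cos(t1+t2)
       = 3.7*0.5299 + 1.0*0.9205 = 2.8812 m
tau1 = m1*g*x_c1 + m2*g*x_c2
     = 3*9.81*0.9804 + 3*9.81*2.8812
     = 28.8517 + 84.7939
     = 113.6456 Nm


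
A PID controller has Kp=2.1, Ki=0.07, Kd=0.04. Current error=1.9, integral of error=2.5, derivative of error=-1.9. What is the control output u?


u = Kp*e + Ki*int(e) + Kd*de/dt
= 2.1*1.9 + 0.07*2.5 + 0.04*(-1.9)
= 3.99 + 0.175 + -0.076
= 4.089


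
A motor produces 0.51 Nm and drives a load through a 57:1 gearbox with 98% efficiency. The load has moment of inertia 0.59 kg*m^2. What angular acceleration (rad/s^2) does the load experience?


tau_out = tau_motor * N * eta
= 0.51 * 57 * 0.98 = 28.4886 Nm
alpha = tau_out / I = 28.4886 / 0.59
= 48.2858 rad/s^2


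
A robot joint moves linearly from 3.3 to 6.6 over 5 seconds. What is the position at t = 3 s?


s = t/T = 3/5 = 0.6
p(t) = p0 + (pf-p0)*s
= 3.3 + (6.6 - 3.3) * 0.6
= 5.28


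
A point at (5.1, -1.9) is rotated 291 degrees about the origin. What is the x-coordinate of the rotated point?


x' = x*cos(theta) - y*sin(theta)
cos(291 deg) = 0.3584, sin(291 deg) = -0.9336
x' = 5.1 * 0.3584 - -1.9 * -0.9336
= 1.8277 - 1.7738
= 0.0539


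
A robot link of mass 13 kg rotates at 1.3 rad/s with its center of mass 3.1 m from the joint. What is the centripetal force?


F = m * omega^2 * r
= 13 * 1.3^2 * 3.1
= 13 * 1.69 * 3.1
= 68.107 N


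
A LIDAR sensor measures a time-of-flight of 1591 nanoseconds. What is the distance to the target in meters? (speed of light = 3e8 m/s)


tof = 1591 ns = 1.591e-06 s
dist = c * tof / 2
= 3e8 * 1.591e-06 / 2
= 238.65 m


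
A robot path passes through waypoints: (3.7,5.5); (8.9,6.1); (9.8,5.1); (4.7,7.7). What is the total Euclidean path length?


Segment lengths:
  seg1 = sqrt((5.2)^2 + (0.6)^2) = 5.2345
  seg2 = sqrt((0.9)^2 + (-1.0)^2) = 1.3454
  seg3 = sqrt((-5.1)^2 + (2.6)^2) = 5.7245
Total = 12.3044


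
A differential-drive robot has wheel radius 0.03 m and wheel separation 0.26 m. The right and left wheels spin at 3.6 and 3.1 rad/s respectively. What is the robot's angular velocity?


vR = r*wR = 0.03*3.6 = 0.108 m/s
vL = r*wL = 0.03*3.1 = 0.093 m/s
v = (vR+vL)/2 = 0.1005 m/s
omega = (vR-vL)/L = 0.0577 rad/s
angular velocity = 0.0577 rad/s


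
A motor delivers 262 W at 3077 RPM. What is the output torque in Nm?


omega = 3077 * 2*pi/60 = 322.2227 rad/s
tau = P / omega = 262 / 322.2227
= 0.8131 Nm


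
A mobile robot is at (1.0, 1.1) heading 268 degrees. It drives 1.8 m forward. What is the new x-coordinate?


x_new = x0 + d*cos(theta)
= 1.0 + 1.8*cos(268)
= 1.0 + -0.0628
= 0.9372


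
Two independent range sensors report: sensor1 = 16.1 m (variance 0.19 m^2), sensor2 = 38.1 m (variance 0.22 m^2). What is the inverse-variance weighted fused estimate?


w1 = (1/var1) / (1/var1 + 1/var2)
   = 5.2632 / (5.2632 + 4.5455) = 0.5366
w2 = 1 - w1 = 0.4634
fused = w1*s1 + w2*s2 = 8.639 + 17.6561
= 26.2951 m


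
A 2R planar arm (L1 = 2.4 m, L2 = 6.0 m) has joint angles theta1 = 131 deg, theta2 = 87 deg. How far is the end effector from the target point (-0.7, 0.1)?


End effector via forward kinematics:
x = L1*cos(t1) + L2*cos(t1+t2) = -6.3026
y = L1*sin(t1) + L2*sin(t1+t2) = -1.8827
Distance to target:
d = sqrt((-0.7 - -6.3026)^2 + (0.1 - -1.8827)^2)
= sqrt(31.3892 + 3.931)
= 5.9431 m


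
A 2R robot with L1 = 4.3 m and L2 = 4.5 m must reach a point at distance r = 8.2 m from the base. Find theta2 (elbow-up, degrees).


cos(theta2) = (r^2 - L1^2 - L2^2) / (2*L1*L2)
cos(theta2) = (67.24 - 18.49 - 20.25) / 38.7
cos(theta2) = 0.736434
theta2 = 42.5715 degrees


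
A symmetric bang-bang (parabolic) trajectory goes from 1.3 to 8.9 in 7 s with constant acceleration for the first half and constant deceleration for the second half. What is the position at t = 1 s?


Symmetric rest-to-rest: each phase covers (pf-p0)/2 in time T/2. 0.5*a*(T/2)^2 = (pf-p0)/2 => a = 4*(pf-p0)/T^2
a = 4*(8.9-1.3)/7^2 = 0.6204
t = 1 is in the acceleration phase (t <= T/2).
p = p0 + 0.5*a*t^2 = 1.3 + 0.5*0.6204*1^2
= 1.6102


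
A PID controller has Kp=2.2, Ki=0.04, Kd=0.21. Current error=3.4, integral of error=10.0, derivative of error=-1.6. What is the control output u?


u = Kp*e + Ki*int(e) + Kd*de/dt
= 2.2*3.4 + 0.04*10.0 + 0.21*(-1.6)
= 7.48 + 0.4 + -0.336
= 7.544


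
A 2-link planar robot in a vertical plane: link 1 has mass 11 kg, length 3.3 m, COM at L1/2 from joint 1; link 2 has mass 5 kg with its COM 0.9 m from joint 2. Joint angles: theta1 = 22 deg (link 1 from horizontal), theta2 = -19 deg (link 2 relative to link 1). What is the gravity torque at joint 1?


Horizontal distance from joint 1 to link-1 COM:
  x_c1 = (L1/2)*cos(t1) = 1.65 * 0.9272 = 1.5299 m
Horizontal distance from joint 1 to link-2 COM:
  x_c2 = L1*cos(t1) + Lc2*cos(t1+t2)
       = 3.3*0.9272 + 0.9*0.9986 = 3.9585 m
tau1 = m1*g*x_c1 + m2*g*x_c2
     = 11*9.81*1.5299 + 5*9.81*3.9585
     = 165.0865 + 194.1631
     = 359.2496 Nm


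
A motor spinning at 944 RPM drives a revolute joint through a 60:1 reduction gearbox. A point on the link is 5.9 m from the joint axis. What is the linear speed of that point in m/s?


omega_motor = 944 * 2*pi/60 = 98.8554 rad/s
omega_joint = omega_motor / 60 = 1.6476 rad/s
v = omega_joint * r = 1.6476 * 5.9
= 9.7208 m/s


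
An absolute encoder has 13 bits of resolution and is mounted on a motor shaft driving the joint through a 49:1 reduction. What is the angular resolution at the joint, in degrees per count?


counts = 2^13 = 8192
effective counts at joint = 8192 * 49 = 401408
resolution = 360 / 401408
= 8.9684e-04 deg/count


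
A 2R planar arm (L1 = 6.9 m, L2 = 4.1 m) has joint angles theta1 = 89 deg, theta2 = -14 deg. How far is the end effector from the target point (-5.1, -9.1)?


End effector via forward kinematics:
x = L1*cos(t1) + L2*cos(t1+t2) = 1.1816
y = L1*sin(t1) + L2*sin(t1+t2) = 10.8592
Distance to target:
d = sqrt((-5.1 - 1.1816)^2 + (-9.1 - 10.8592)^2)
= sqrt(39.4582 + 398.3715)
= 20.9244 m


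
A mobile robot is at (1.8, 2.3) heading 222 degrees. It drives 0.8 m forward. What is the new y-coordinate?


y_new = y0 + d*sin(theta)
= 2.3 + 0.8*sin(222)
= 2.3 + -0.5353
= 1.7647


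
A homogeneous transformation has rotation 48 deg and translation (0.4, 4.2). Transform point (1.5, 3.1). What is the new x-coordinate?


x' = cos(theta)*px - sin(theta)*py + tx
= 0.6691*1.5 - 0.7431*3.1 + 0.4
= -0.9001


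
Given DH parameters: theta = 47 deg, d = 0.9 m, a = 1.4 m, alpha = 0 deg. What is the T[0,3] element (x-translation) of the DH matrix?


T[0,3] = a * cos(theta)
= 1.4 * cos(47 deg)
= 1.4 * 0.682
= 0.9548


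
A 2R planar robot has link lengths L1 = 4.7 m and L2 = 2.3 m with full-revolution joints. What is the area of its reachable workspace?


r_max = L1 + L2 = 7.0 m
r_min = |L1 - L2| = 2.4 m
Area = pi*(r_max^2 - r_min^2)
= pi*(49.0 - 5.76)
= pi * 43.24
= 135.8425 m^2


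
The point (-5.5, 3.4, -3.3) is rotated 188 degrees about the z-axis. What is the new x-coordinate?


Rotation about z-axis: x' = x*cos(theta) - y*sin(theta)
= -5.5 * -0.9903 - 3.4 * -0.1392
= 5.9197


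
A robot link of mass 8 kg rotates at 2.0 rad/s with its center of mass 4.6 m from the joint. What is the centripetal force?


F = m * omega^2 * r
= 8 * 2.0^2 * 4.6
= 8 * 4.0 * 4.6
= 147.2 N


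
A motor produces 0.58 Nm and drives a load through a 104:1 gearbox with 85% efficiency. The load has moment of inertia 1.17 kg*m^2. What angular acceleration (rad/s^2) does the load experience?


tau_out = tau_motor * N * eta
= 0.58 * 104 * 0.85 = 51.272 Nm
alpha = tau_out / I = 51.272 / 1.17
= 43.8222 rad/s^2


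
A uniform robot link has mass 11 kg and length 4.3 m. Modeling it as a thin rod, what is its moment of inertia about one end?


I = (1/3) * m * L^2
= (1/3) * 11 * 4.3^2
= 0.333333 * 11 * 18.49
= 67.7967 kg*m^2


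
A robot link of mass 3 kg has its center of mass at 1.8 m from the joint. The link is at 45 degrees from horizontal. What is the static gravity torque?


tau = m*g*L*cos(angle)
= 3 * 9.81 * 1.8 * cos(45 deg)
= 3 * 9.81 * 1.8 * 0.7071
= 37.4583 Nm


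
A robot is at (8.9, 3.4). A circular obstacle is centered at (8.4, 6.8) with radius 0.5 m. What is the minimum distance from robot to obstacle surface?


center_dist = sqrt((8.9-8.4)^2 + (3.4-6.8)^2)
= sqrt(0.25 + 11.56)
= 3.4366
min_dist = center_dist - radius = 3.4366 - 0.5 = 2.9366 m


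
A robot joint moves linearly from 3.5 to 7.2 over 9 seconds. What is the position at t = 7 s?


s = t/T = 7/9 = 0.7778
p(t) = p0 + (pf-p0)*s
= 3.5 + (7.2 - 3.5) * 0.7778
= 6.3778


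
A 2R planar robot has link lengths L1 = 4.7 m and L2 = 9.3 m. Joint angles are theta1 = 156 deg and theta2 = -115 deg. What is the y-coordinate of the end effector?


Convert angles to radians: theta1 = 2.7227, theta2 = -2.0071
y = L1*sin(theta1) + L2*sin(theta1+theta2)
y = 1.9117 + 6.1013
y = 8.013


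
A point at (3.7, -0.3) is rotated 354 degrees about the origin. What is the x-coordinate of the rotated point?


x' = x*cos(theta) - y*sin(theta)
cos(354 deg) = 0.9945, sin(354 deg) = -0.1045
x' = 3.7 * 0.9945 - -0.3 * -0.1045
= 3.6797 - 0.0314
= 3.6484


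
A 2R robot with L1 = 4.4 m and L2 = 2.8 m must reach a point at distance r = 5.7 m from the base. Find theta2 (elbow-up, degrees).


cos(theta2) = (r^2 - L1^2 - L2^2) / (2*L1*L2)
cos(theta2) = (32.49 - 19.36 - 7.84) / 24.64
cos(theta2) = 0.214692
theta2 = 77.6026 degrees


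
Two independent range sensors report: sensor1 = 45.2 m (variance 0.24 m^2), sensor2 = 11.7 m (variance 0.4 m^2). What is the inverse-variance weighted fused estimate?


w1 = (1/var1) / (1/var1 + 1/var2)
   = 4.1667 / (4.1667 + 2.5) = 0.625
w2 = 1 - w1 = 0.375
fused = w1*s1 + w2*s2 = 28.25 + 4.3875
= 32.6375 m


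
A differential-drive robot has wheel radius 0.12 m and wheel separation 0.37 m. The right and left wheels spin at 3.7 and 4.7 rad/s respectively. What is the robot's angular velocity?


vR = r*wR = 0.12*3.7 = 0.444 m/s
vL = r*wL = 0.12*4.7 = 0.564 m/s
v = (vR+vL)/2 = 0.504 m/s
omega = (vR-vL)/L = -0.3243 rad/s
angular velocity = -0.3243 rad/s


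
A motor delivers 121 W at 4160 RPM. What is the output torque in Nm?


omega = 4160 * 2*pi/60 = 435.6342 rad/s
tau = P / omega = 121 / 435.6342
= 0.2778 Nm


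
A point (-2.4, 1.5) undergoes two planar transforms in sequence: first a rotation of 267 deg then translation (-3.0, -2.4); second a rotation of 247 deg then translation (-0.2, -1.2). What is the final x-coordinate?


After transform 1:
x1 = cos(267)*-2.4 - sin(267)*1.5 + -3.0 = -1.3764
y1 = sin(267)*-2.4 + cos(267)*1.5 + -2.4 = -0.0818
After transform 2:
x2 = cos(247)*-1.3764 - sin(247)*-0.0818 + -0.2
= 0.2625


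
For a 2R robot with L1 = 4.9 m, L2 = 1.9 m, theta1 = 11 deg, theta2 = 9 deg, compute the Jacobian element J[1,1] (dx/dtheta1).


J[1,1] = -L1*sin(t1) - L2*sin(t1+t2)
= -4.9*sin(11) - 1.9*sin(20)
= -1.5848


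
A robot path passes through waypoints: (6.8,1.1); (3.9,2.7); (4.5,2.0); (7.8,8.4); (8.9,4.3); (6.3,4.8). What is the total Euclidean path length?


Segment lengths:
  seg1 = sqrt((-2.9)^2 + (1.6)^2) = 3.3121
  seg2 = sqrt((0.6)^2 + (-0.7)^2) = 0.922
  seg3 = sqrt((3.3)^2 + (6.4)^2) = 7.2007
  seg4 = sqrt((1.1)^2 + (-4.1)^2) = 4.245
  seg5 = sqrt((-2.6)^2 + (0.5)^2) = 2.6476
Total = 18.3274


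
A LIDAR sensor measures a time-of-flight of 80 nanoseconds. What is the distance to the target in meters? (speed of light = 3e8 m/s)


tof = 80 ns = 8e-08 s
dist = c * tof / 2
= 3e8 * 8e-08 / 2
= 12.0 m


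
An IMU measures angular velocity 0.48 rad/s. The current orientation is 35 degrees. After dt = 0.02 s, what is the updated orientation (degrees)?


delta_theta = w * dt = 0.48 * 0.02 = 0.0096 rad
= 0.55 deg
theta_new = 35 + 0.55 = 35.55 deg


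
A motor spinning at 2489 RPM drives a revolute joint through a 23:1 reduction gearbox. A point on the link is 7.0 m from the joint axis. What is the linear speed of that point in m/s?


omega_motor = 2489 * 2*pi/60 = 260.6475 rad/s
omega_joint = omega_motor / 23 = 11.3325 rad/s
v = omega_joint * r = 11.3325 * 7.0
= 79.3275 m/s


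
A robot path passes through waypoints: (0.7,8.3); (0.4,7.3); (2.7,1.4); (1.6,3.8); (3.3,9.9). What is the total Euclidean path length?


Segment lengths:
  seg1 = sqrt((-0.3)^2 + (-1.0)^2) = 1.044
  seg2 = sqrt((2.3)^2 + (-5.9)^2) = 6.3325
  seg3 = sqrt((-1.1)^2 + (2.4)^2) = 2.6401
  seg4 = sqrt((1.7)^2 + (6.1)^2) = 6.3325
Total = 16.349


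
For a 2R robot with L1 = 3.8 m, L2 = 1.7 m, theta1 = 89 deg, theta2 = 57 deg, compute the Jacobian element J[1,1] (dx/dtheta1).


J[1,1] = -L1*sin(t1) - L2*sin(t1+t2)
= -3.8*sin(89) - 1.7*sin(146)
= -4.75


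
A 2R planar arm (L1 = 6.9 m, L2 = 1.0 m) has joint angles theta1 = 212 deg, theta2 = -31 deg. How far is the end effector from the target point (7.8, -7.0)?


End effector via forward kinematics:
x = L1*cos(t1) + L2*cos(t1+t2) = -6.8514
y = L1*sin(t1) + L2*sin(t1+t2) = -3.6739
Distance to target:
d = sqrt((7.8 - -6.8514)^2 + (-7.0 - -3.6739)^2)
= sqrt(214.6629 + 11.063)
= 15.0242 m


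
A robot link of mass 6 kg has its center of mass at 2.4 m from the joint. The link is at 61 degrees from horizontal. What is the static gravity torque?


tau = m*g*L*cos(angle)
= 6 * 9.81 * 2.4 * cos(61 deg)
= 6 * 9.81 * 2.4 * 0.4848
= 68.4861 Nm


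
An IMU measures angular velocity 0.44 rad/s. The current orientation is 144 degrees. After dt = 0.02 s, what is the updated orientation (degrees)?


delta_theta = w * dt = 0.44 * 0.02 = 0.0088 rad
= 0.5042 deg
theta_new = 144 + 0.5042 = 144.5042 deg


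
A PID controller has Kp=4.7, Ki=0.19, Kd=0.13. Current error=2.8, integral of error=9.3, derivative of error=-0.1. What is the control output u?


u = Kp*e + Ki*int(e) + Kd*de/dt
= 4.7*2.8 + 0.19*9.3 + 0.13*(-0.1)
= 13.16 + 1.767 + -0.013
= 14.914


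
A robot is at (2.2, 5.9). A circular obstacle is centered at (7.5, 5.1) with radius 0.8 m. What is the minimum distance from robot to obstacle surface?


center_dist = sqrt((2.2-7.5)^2 + (5.9-5.1)^2)
= sqrt(28.09 + 0.64)
= 5.36
min_dist = center_dist - radius = 5.36 - 0.8 = 4.56 m


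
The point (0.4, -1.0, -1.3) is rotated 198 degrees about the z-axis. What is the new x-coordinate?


Rotation about z-axis: x' = x*cos(theta) - y*sin(theta)
= 0.4 * -0.9511 - -1.0 * -0.309
= -0.6894


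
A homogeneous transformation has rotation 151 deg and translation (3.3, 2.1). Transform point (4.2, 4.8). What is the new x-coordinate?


x' = cos(theta)*px - sin(theta)*py + tx
= -0.8746*4.2 - 0.4848*4.8 + 3.3
= -2.7005


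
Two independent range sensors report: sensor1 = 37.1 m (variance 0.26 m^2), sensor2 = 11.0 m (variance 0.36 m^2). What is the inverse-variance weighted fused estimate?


w1 = (1/var1) / (1/var1 + 1/var2)
   = 3.8462 / (3.8462 + 2.7778) = 0.5806
w2 = 1 - w1 = 0.4194
fused = w1*s1 + w2*s2 = 21.5419 + 4.6129
= 26.1548 m


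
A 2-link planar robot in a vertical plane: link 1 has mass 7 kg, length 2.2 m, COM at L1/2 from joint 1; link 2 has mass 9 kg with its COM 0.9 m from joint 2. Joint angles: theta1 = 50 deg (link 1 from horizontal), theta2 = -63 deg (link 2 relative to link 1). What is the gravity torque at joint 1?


Horizontal distance from joint 1 to link-1 COM:
  x_c1 = (L1/2)*cos(t1) = 1.1 * 0.6428 = 0.7071 m
Horizontal distance from joint 1 to link-2 COM:
  x_c2 = L1*cos(t1) + Lc2*cos(t1+t2)
       = 2.2*0.6428 + 0.9*0.9744 = 2.2911 m
tau1 = m1*g*x_c1 + m2*g*x_c2
     = 7*9.81*0.7071 + 9*9.81*2.2911
     = 48.5542 + 202.2782
     = 250.8324 Nm


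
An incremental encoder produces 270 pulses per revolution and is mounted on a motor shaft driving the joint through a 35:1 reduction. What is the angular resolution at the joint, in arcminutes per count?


counts per rev = 270
effective counts at joint = 270 * 35 = 9450
resolution = 360*60 / 9450
= 2.2857 arcmin/count


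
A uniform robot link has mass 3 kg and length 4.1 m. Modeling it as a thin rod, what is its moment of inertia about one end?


I = (1/3) * m * L^2
= (1/3) * 3 * 4.1^2
= 0.333333 * 3 * 16.81
= 16.81 kg*m^2


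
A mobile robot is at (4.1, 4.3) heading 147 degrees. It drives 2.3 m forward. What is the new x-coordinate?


x_new = x0 + d*cos(theta)
= 4.1 + 2.3*cos(147)
= 4.1 + -1.9289
= 2.1711


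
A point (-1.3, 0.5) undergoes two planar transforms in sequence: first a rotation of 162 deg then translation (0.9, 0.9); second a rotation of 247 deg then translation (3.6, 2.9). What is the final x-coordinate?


After transform 1:
x1 = cos(162)*-1.3 - sin(162)*0.5 + 0.9 = 1.9819
y1 = sin(162)*-1.3 + cos(162)*0.5 + 0.9 = 0.0227
After transform 2:
x2 = cos(247)*1.9819 - sin(247)*0.0227 + 3.6
= 2.8466


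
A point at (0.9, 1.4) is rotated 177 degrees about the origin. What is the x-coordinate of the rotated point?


x' = x*cos(theta) - y*sin(theta)
cos(177 deg) = -0.9986, sin(177 deg) = 0.0523
x' = 0.9 * -0.9986 - 1.4 * 0.0523
= -0.8988 - 0.0733
= -0.972


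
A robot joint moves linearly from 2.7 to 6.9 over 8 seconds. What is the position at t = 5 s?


s = t/T = 5/8 = 0.625
p(t) = p0 + (pf-p0)*s
= 2.7 + (6.9 - 2.7) * 0.625
= 5.325


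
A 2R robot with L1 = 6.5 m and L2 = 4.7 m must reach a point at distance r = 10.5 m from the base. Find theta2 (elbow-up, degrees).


cos(theta2) = (r^2 - L1^2 - L2^2) / (2*L1*L2)
cos(theta2) = (110.25 - 42.25 - 22.09) / 61.1
cos(theta2) = 0.751391
theta2 = 41.289 degrees


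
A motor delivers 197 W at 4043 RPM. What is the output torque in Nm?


omega = 4043 * 2*pi/60 = 423.382 rad/s
tau = P / omega = 197 / 423.382
= 0.4653 Nm


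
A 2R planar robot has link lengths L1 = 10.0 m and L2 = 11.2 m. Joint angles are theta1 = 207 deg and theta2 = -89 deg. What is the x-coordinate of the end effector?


Convert angles to radians: theta1 = 3.6128, theta2 = -1.5533
x = L1*cos(theta1) + L2*cos(theta1+theta2)
x = -8.9101 + -5.2581
x = -14.1681


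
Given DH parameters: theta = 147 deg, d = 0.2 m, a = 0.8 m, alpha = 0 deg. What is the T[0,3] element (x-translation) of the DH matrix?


T[0,3] = a * cos(theta)
= 0.8 * cos(147 deg)
= 0.8 * -0.8387
= -0.6709


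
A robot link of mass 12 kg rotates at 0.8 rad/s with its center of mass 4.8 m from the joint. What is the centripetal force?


F = m * omega^2 * r
= 12 * 0.8^2 * 4.8
= 12 * 0.64 * 4.8
= 36.864 N


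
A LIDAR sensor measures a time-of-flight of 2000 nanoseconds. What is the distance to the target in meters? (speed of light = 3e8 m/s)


tof = 2000 ns = 2e-06 s
dist = c * tof / 2
= 3e8 * 2e-06 / 2
= 300.0 m


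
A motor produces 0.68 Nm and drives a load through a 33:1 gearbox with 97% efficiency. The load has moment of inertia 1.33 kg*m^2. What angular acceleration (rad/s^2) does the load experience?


tau_out = tau_motor * N * eta
= 0.68 * 33 * 0.97 = 21.7668 Nm
alpha = tau_out / I = 21.7668 / 1.33
= 16.366 rad/s^2


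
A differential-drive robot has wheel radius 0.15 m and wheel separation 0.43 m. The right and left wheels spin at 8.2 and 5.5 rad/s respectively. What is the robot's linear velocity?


vR = r*wR = 0.15*8.2 = 1.23 m/s
vL = r*wL = 0.15*5.5 = 0.825 m/s
v = (vR+vL)/2 = 1.0275 m/s
omega = (vR-vL)/L = 0.9419 rad/s
linear velocity = 1.0275 m/s


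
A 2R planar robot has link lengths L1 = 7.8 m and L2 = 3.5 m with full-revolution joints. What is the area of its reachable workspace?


r_max = L1 + L2 = 11.3 m
r_min = |L1 - L2| = 4.3 m
Area = pi*(r_max^2 - r_min^2)
= pi*(127.69 - 18.49)
= pi * 109.2
= 343.0619 m^2


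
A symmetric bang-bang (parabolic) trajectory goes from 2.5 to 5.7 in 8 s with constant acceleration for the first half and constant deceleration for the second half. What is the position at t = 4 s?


Symmetric rest-to-rest: each phase covers (pf-p0)/2 in time T/2. 0.5*a*(T/2)^2 = (pf-p0)/2 => a = 4*(pf-p0)/T^2
a = 4*(5.7-2.5)/8^2 = 0.2
t = 4 is in the acceleration phase (t <= T/2).
p = p0 + 0.5*a*t^2 = 2.5 + 0.5*0.2*4^2
= 4.1


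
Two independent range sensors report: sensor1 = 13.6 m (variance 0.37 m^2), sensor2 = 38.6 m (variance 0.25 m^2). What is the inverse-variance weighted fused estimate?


w1 = (1/var1) / (1/var1 + 1/var2)
   = 2.7027 / (2.7027 + 4.0) = 0.4032
w2 = 1 - w1 = 0.5968
fused = w1*s1 + w2*s2 = 5.4839 + 23.0355
= 28.5194 m


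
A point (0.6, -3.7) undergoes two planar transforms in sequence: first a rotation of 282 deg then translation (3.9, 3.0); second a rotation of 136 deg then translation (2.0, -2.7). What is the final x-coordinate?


After transform 1:
x1 = cos(282)*0.6 - sin(282)*-3.7 + 3.9 = 0.4056
y1 = sin(282)*0.6 + cos(282)*-3.7 + 3.0 = 1.6438
After transform 2:
x2 = cos(136)*0.4056 - sin(136)*1.6438 + 2.0
= 0.5663


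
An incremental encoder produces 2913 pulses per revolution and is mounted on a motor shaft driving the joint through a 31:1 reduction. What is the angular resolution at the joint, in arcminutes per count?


counts per rev = 2913
effective counts at joint = 2913 * 31 = 90303
resolution = 360*60 / 90303
= 0.2392 arcmin/count


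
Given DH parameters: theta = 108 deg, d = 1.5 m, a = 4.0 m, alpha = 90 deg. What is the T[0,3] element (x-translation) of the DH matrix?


T[0,3] = a * cos(theta)
= 4.0 * cos(108 deg)
= 4.0 * -0.309
= -1.2361


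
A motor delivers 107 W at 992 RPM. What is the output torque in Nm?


omega = 992 * 2*pi/60 = 103.882 rad/s
tau = P / omega = 107 / 103.882
= 1.03 Nm


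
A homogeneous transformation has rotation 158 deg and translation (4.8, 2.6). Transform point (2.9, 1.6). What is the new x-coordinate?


x' = cos(theta)*px - sin(theta)*py + tx
= -0.9272*2.9 - 0.3746*1.6 + 4.8
= 1.5118


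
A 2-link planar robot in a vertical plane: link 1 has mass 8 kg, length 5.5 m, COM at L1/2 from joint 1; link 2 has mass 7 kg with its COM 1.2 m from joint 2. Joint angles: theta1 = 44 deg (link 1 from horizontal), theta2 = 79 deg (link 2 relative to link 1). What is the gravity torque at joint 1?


Horizontal distance from joint 1 to link-1 COM:
  x_c1 = (L1/2)*cos(t1) = 2.75 * 0.7193 = 1.9782 m
Horizontal distance from joint 1 to link-2 COM:
  x_c2 = L1*cos(t1) + Lc2*cos(t1+t2)
       = 5.5*0.7193 + 1.2*-0.5446 = 3.3028 m
tau1 = m1*g*x_c1 + m2*g*x_c2
     = 8*9.81*1.9782 + 7*9.81*3.3028
     = 155.2479 + 226.8034
     = 382.0513 Nm


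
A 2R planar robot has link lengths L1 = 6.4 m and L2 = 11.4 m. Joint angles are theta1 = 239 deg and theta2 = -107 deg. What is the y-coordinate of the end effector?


Convert angles to radians: theta1 = 4.1713, theta2 = -1.8675
y = L1*sin(theta1) + L2*sin(theta1+theta2)
y = -5.4859 + 8.4719
y = 2.986


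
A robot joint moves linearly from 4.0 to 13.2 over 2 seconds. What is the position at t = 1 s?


s = t/T = 1/2 = 0.5
p(t) = p0 + (pf-p0)*s
= 4.0 + (13.2 - 4.0) * 0.5
= 8.6


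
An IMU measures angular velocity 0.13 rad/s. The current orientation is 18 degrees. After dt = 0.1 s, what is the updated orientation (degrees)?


delta_theta = w * dt = 0.13 * 0.1 = 0.013 rad
= 0.7448 deg
theta_new = 18 + 0.7448 = 18.7448 deg


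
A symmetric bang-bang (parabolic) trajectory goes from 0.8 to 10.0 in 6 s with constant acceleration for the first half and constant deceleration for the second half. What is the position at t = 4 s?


Symmetric rest-to-rest: each phase covers (pf-p0)/2 in time T/2. 0.5*a*(T/2)^2 = (pf-p0)/2 => a = 4*(pf-p0)/T^2
a = 4*(10.0-0.8)/6^2 = 1.0222
t = 4 is in the deceleration phase (t > T/2).
p = pf - 0.5*a*(T-t)^2 = 10.0 - 0.5*1.0222*2^2
= 7.9556


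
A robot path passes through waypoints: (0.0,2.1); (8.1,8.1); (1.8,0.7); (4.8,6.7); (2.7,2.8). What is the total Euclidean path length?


Segment lengths:
  seg1 = sqrt((8.1)^2 + (6.0)^2) = 10.0802
  seg2 = sqrt((-6.3)^2 + (-7.4)^2) = 9.7185
  seg3 = sqrt((3.0)^2 + (6.0)^2) = 6.7082
  seg4 = sqrt((-2.1)^2 + (-3.9)^2) = 4.4294
Total = 30.9364


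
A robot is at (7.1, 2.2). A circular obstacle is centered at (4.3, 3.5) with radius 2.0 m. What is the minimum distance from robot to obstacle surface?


center_dist = sqrt((7.1-4.3)^2 + (2.2-3.5)^2)
= sqrt(7.84 + 1.69)
= 3.0871
min_dist = center_dist - radius = 3.0871 - 2.0 = 1.0871 m


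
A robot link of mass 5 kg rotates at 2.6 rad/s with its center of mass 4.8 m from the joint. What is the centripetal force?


F = m * omega^2 * r
= 5 * 2.6^2 * 4.8
= 5 * 6.76 * 4.8
= 162.24 N


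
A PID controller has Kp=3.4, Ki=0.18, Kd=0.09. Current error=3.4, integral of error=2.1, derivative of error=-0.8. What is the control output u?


u = Kp*e + Ki*int(e) + Kd*de/dt
= 3.4*3.4 + 0.18*2.1 + 0.09*(-0.8)
= 11.56 + 0.378 + -0.072
= 11.866


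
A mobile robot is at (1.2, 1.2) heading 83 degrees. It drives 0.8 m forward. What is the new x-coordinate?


x_new = x0 + d*cos(theta)
= 1.2 + 0.8*cos(83)
= 1.2 + 0.0975
= 1.2975


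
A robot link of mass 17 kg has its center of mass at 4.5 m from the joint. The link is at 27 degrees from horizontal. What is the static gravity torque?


tau = m*g*L*cos(angle)
= 17 * 9.81 * 4.5 * cos(27 deg)
= 17 * 9.81 * 4.5 * 0.891
= 668.6692 Nm


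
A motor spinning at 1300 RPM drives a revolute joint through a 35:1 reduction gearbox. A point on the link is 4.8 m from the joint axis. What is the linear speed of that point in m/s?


omega_motor = 1300 * 2*pi/60 = 136.1357 rad/s
omega_joint = omega_motor / 35 = 3.8896 rad/s
v = omega_joint * r = 3.8896 * 4.8
= 18.67 m/s


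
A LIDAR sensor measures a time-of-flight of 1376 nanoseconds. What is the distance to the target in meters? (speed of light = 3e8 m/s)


tof = 1376 ns = 1.376e-06 s
dist = c * tof / 2
= 3e8 * 1.376e-06 / 2
= 206.4 m


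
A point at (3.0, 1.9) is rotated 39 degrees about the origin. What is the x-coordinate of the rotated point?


x' = x*cos(theta) - y*sin(theta)
cos(39 deg) = 0.7771, sin(39 deg) = 0.6293
x' = 3.0 * 0.7771 - 1.9 * 0.6293
= 2.3314 - 1.1957
= 1.1357


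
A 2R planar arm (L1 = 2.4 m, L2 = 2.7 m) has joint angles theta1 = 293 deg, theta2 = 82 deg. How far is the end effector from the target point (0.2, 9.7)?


End effector via forward kinematics:
x = L1*cos(t1) + L2*cos(t1+t2) = 3.5458
y = L1*sin(t1) + L2*sin(t1+t2) = -1.5104
Distance to target:
d = sqrt((0.2 - 3.5458)^2 + (9.7 - -1.5104)^2)
= sqrt(11.1941 + 125.6731)
= 11.699 m
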